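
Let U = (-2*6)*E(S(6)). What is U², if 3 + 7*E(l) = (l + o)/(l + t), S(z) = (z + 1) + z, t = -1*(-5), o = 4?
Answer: 5476/441 ≈ 12.417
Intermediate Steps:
t = 5
S(z) = 1 + 2*z (S(z) = (1 + z) + z = 1 + 2*z)
E(l) = -3/7 + (4 + l)/(7*(5 + l)) (E(l) = -3/7 + ((l + 4)/(l + 5))/7 = -3/7 + ((4 + l)/(5 + l))/7 = -3/7 + (4 + l)/(7*(5 + l)))
U = 74/21 (U = (-2*6)*((-11 - 2*(1 + 2*6))/(7*(5 + (1 + 2*6)))) = -12*(-11 - 2*(1 + 12))/(7*(5 + (1 + 12))) = -12*(-11 - 2*13)/(7*(5 + 13)) = -12*(-11 - 26)/(7*18) = -12*(-37)/(7*18) = -12*(-37/126) = 74/21 ≈ 3.5238)
U² = (74/21)² = 5476/441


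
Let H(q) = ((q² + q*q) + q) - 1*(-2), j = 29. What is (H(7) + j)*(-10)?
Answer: -1360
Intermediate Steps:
H(q) = 2 + q + 2*q² (H(q) = ((q² + q²) + q) + 2 = (2*q² + q) + 2 = (q + 2*q²) + 2 = 2 + q + 2*q²)
(H(7) + j)*(-10) = ((2 + 7 + 2*7²) + 29)*(-10) = ((2 + 7 + 2*49) + 29)*(-10) = ((2 + 7 + 98) + 29)*(-10) = (107 + 29)*(-10) = 136*(-10) = -1360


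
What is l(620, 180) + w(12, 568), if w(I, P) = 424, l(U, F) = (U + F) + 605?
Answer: 1829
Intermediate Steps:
l(U, F) = 605 + F + U (l(U, F) = (F + U) + 605 = 605 + F + U)
l(620, 180) + w(12, 568) = (605 + 180 + 620) + 424 = 1405 + 424 = 1829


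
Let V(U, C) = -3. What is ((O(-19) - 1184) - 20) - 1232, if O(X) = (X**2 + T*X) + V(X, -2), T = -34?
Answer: -1432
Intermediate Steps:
O(X) = -3 + X**2 - 34*X (O(X) = (X**2 - 34*X) - 3 = -3 + X**2 - 34*X)
((O(-19) - 1184) - 20) - 1232 = (((-3 + (-19)**2 - 34*(-19)) - 1184) - 20) - 1232 = (((-3 + 361 + 646) - 1184) - 20) - 1232 = ((1004 - 1184) - 20) - 1232 = (-180 - 20) - 1232 = -200 - 1232 = -1432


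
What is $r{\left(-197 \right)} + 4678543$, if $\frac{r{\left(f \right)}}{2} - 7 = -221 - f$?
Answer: $4678509$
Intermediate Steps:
$r{\left(f \right)} = -428 - 2 f$ ($r{\left(f \right)} = 14 + 2 \left(-221 - f\right) = 14 - \left(442 + 2 f\right) = -428 - 2 f$)
$r{\left(-197 \right)} + 4678543 = \left(-428 - -394\right) + 4678543 = \left(-428 + 394\right) + 4678543 = -34 + 4678543 = 4678509$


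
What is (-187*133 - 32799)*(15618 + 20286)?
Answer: -2070583680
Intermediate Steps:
(-187*133 - 32799)*(15618 + 20286) = (-24871 - 32799)*35904 = -57670*35904 = -2070583680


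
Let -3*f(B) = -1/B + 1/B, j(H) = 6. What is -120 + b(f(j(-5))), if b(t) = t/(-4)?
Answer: -120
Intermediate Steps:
f(B) = 0 (f(B) = -(-1/B + 1/B)/3 = -⅓*0 = 0)
b(t) = -t/4 (b(t) = t*(-¼) = -t/4)
-120 + b(f(j(-5))) = -120 - ¼*0 = -120 + 0 = -120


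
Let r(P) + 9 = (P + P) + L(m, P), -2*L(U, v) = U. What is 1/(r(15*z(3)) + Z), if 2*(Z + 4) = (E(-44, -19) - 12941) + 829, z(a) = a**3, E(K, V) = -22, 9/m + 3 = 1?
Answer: -4/21071 ≈ -0.00018983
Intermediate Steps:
m = -9/2 (m = 9/(-3 + 1) = 9/(-2) = 9*(-1/2) = -9/2 ≈ -4.5000)
Z = -6071 (Z = -4 + ((-22 - 12941) + 829)/2 = -4 + (-12963 + 829)/2 = -4 + (1/2)*(-12134) = -4 - 6067 = -6071)
L(U, v) = -U/2
r(P) = -27/4 + 2*P (r(P) = -9 + ((P + P) - 1/2*(-9/2)) = -9 + (2*P + 9/4) = -9 + (9/4 + 2*P) = -27/4 + 2*P)
1/(r(15*z(3)) + Z) = 1/((-27/4 + 2*(15*3**3)) - 6071) = 1/((-27/4 + 2*(15*27)) - 6071) = 1/((-27/4 + 2*405) - 6071) = 1/((-27/4 + 810) - 6071) = 1/(3213/4 - 6071) = 1/(-21071/4) = -4/21071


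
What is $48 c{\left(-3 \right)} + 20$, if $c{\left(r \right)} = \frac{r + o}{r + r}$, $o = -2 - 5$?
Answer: $100$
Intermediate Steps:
$o = -7$ ($o = -2 - 5 = -7$)
$c{\left(r \right)} = \frac{-7 + r}{2 r}$ ($c{\left(r \right)} = \frac{r - 7}{r + r} = \frac{-7 + r}{2 r}$)
$48 c{\left(-3 \right)} + 20 = 48 \frac{-7 - 3}{2 \left(-3\right)} + 20 = 48 \cdot \frac{1}{2} \left(- \frac{1}{3}\right) \left(-10\right) + 20 = 48 \cdot \frac{5}{3} + 20 = 80 + 20 = 100$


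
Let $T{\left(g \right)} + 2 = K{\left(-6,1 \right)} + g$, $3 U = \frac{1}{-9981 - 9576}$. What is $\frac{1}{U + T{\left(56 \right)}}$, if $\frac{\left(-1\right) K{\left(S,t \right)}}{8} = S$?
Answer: $\frac{58671}{5984441} \approx 0.0098039$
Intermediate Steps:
$U = - \frac{1}{58671}$ ($U = \frac{1}{3 \left(-9981 - 9576\right)} = \frac{1}{3 \left(-19557\right)} = \frac{1}{3} \left(- \frac{1}{19557}\right) = - \frac{1}{58671} \approx -1.7044 \cdot 10^{-5}$)
$K{\left(S,t \right)} = - 8 S$
$T{\left(g \right)} = 46 + g$ ($T{\left(g \right)} = -2 + \left(\left(-8\right) \left(-6\right) + g\right) = -2 + \left(48 + g\right) = 46 + g$)
$\frac{1}{U + T{\left(56 \right)}} = \frac{1}{- \frac{1}{58671} + \left(46 + 56\right)} = \frac{1}{- \frac{1}{58671} + 102} = \frac{1}{\frac{5984441}{58671}} = \frac{58671}{5984441}$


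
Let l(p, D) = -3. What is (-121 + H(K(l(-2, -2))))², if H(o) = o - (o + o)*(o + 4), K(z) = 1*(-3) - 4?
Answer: 28900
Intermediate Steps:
K(z) = -7 (K(z) = -3 - 4 = -7)
H(o) = o - 2*o*(4 + o)
(-121 + H(K(l(-2, -2))))² = (-121 - 1*(-7)*(7 + 2*(-7)))² = (-121 - 1*(-7)*(7 - 14))² = (-121 - 1*(-7)*(-7))² = (-121 - 49)² = (-170)² = 28900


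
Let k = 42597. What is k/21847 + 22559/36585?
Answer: 2051257718/799272495 ≈ 2.5664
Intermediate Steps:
k/21847 + 22559/36585 = 42597/21847 + 22559/36585 = 2051257718/799272495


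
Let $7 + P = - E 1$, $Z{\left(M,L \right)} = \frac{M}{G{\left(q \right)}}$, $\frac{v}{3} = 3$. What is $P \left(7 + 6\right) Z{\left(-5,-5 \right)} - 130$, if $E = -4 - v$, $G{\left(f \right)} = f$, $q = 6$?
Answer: $-195$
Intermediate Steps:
$v = 9$ ($v = 3 \cdot 3 = 9$)
$E = -13$ ($E = -4 - 9 = -13$)
$Z{\left(M,L \right)} = \frac{M}{6}$
$P = 6$ ($P = -7 - \left(-13\right) 1 = -7 - -13 = -7 + 13 = 6$)
$P \left(7 + 6\right) Z{\left(-5,-5 \right)} - 130 = 6 \left(7 + 6\right) \frac{1}{6} \left(-5\right) - 130 = 6 \cdot 13 \left(- \frac{5}{6}\right) - 130 = 78 \left(- \frac{5}{6}\right) - 130 = -65 - 130 = -195$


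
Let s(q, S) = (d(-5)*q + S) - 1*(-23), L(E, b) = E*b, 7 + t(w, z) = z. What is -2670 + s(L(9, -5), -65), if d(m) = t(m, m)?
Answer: -2172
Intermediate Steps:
t(w, z) = -7 + z
d(m) = -7 + m
s(q, S) = 23 + S - 12*q (s(q, S) = ((-7 - 5)*q + S) - 1*(-23) = (-12*q + S) + 23 = (S - 12*q) + 23 = 23 + S - 12*q)
-2670 + s(L(9, -5), -65) = -2670 + (23 - 65 - 108*(-5)) = -2670 + (23 - 65 - 12*(-45)) = -2670 + (23 - 65 + 540) = -2670 + 498 = -2172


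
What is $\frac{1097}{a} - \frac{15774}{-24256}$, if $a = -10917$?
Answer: $\frac{72797963}{132401376} \approx 0.54983$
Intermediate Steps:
$\frac{1097}{a} - \frac{15774}{-24256} = \frac{1097}{-10917} - \frac{15774}{-24256} = 1097 \left(- \frac{1}{10917}\right) - - \frac{7887}{12128} = - \frac{1097}{10917} + \frac{7887}{12128} = \frac{72797963}{132401376}$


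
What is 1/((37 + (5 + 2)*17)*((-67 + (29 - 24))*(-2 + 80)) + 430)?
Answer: -1/753986 ≈ -1.3263e-6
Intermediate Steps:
1/((37 + (5 + 2)*17)*((-67 + (29 - 24))*(-2 + 80)) + 430) = 1/((37 + 7*17)*((-67 + 5)*78) + 430) = 1/((37 + 119)*(-62*78) + 430) = 1/(156*(-4836) + 430) = 1/(-754416 + 430) = 1/(-753986) = -1/753986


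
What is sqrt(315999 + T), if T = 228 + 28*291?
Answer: 25*sqrt(519) ≈ 569.54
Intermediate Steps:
T = 8376 (T = 228 + 8148 = 8376)
sqrt(315999 + T) = sqrt(315999 + 8376) = sqrt(324375) = 25*sqrt(519)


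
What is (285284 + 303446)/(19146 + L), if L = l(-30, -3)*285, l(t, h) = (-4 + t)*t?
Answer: 2605/1371 ≈ 1.9001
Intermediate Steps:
l(t, h) = t*(-4 + t)
L = 290700 (L = -30*(-4 - 30)*285 = -30*(-34)*285 = 1020*285 = 290700)
(285284 + 303446)/(19146 + L) = (285284 + 303446)/(19146 + 290700) = 588730/309846 = 588730*(1/309846) = 2605/1371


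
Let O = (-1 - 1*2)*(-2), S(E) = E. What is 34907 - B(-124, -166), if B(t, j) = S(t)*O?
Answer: 35651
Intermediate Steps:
O = 6 (O = (-1 - 2)*(-2) = -3*(-2) = 6)
B(t, j) = 6*t (B(t, j) = t*6 = 6*t)
34907 - B(-124, -166) = 34907 - 6*(-124) = 34907 - 1*(-744) = 34907 + 744 = 35651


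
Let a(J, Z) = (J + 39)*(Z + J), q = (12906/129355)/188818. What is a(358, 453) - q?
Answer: 3931949929669112/12212276195 ≈ 3.2197e+5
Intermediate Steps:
q = 6453/12212276195 (q = (12906*(1/129355))*(1/188818) = (12906/129355)*(1/188818) = 6453/12212276195 ≈ 5.2840e-7)
a(J, Z) = (39 + J)*(J + Z)
a(358, 453) - q = (358² + 39*358 + 39*453 + 358*453) - 1*6453/12212276195 = (128164 + 13962 + 17667 + 162174) - 6453/12212276195 = 321967 - 6453/12212276195 = 3931949929669112/12212276195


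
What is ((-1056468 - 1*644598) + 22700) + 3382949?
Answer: 1704583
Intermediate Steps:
((-1056468 - 1*644598) + 22700) + 3382949 = ((-1056468 - 644598) + 22700) + 3382949 = (-1701066 + 22700) + 3382949 = -1678366 + 3382949 = 1704583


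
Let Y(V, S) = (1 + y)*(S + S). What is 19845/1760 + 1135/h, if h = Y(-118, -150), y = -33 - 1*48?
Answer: 597847/52800 ≈ 11.323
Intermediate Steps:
y = -81 (y = -33 - 48 = -81)
Y(V, S) = -160*S (Y(V, S) = (1 - 81)*(S + S) = -160*S)
h = 24000 (h = -160*(-150) = 24000)
19845/1760 + 1135/h = 19845/1760 + 1135/24000 = 19845*(1/1760) + 1135*(1/24000) = 3969/352 + 227/4800 = 597847/52800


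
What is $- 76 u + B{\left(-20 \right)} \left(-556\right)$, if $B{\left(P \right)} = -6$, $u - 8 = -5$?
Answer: $3108$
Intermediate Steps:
$u = 3$ ($u = 8 - 5 = 3$)
$- 76 u + B{\left(-20 \right)} \left(-556\right) = \left(-76\right) 3 - -3336 = -228 + 3336 = 3108$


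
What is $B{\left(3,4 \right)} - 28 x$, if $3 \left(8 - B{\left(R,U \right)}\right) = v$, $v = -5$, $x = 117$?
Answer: $- \frac{9799}{3} \approx -3266.3$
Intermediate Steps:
$B{\left(R,U \right)} = \frac{29}{3}$ ($B{\left(R,U \right)} = 8 - - \frac{5}{3} = 8 + \frac{5}{3} = \frac{29}{3}$)
$B{\left(3,4 \right)} - 28 x = \frac{29}{3} - 3276 = - \frac{9799}{3}$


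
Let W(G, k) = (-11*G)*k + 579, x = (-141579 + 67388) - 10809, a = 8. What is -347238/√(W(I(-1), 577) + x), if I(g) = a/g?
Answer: 115746*I*√33645/11215 ≈ 1893.1*I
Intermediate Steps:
x = -85000 (x = -74191 - 10809 = -85000)
I(g) = 8/g
W(G, k) = 579 - 11*G*k (W(G, k) = -11*G*k + 579 = 579 - 11*G*k)
-347238/√(W(I(-1), 577) + x) = -347238/√((579 - 11*8/(-1)*577) - 85000) = -347238/√((579 - 11*8*(-1)*577) - 85000) = -347238/√((579 - 11*(-8)*577) - 85000) = -347238/√((579 + 50776) - 85000) = -347238/√(51355 - 85000) = -347238*(-I*√33645/33645) = -(-115746)*I*√33645/11215 = 115746*I*√33645/11215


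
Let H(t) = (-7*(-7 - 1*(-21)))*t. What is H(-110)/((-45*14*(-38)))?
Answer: 77/171 ≈ 0.45029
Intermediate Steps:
H(t) = -98*t (H(t) = (-7*(-7 + 21))*t = (-7*14)*t = -98*t)
H(-110)/((-45*14*(-38))) = (-98*(-110))/((-45*14*(-38))) = 10780/((-630*(-38))) = 10780/23940 = 10780*(1/23940) = 77/171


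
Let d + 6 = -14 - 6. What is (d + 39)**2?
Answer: 169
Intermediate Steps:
d = -26 (d = -6 + (-14 - 6) = -6 - 20 = -26)
(d + 39)**2 = (-26 + 39)**2 = 13**2 = 169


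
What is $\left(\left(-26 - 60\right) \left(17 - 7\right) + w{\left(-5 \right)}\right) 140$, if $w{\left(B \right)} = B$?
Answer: $-121100$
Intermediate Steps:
$\left(\left(-26 - 60\right) \left(17 - 7\right) + w{\left(-5 \right)}\right) 140 = \left(\left(-26 - 60\right) \left(17 - 7\right) - 5\right) 140 = \left(\left(-86\right) 10 - 5\right) 140 = \left(-860 - 5\right) 140 = \left(-865\right) 140 = -121100$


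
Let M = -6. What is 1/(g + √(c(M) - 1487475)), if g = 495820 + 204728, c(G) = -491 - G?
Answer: 175137/122692247066 - I*√371990/245384494132 ≈ 1.4275e-6 - 2.4855e-9*I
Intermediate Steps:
g = 700548
1/(g + √(c(M) - 1487475)) = 1/(700548 + √((-491 - 1*(-6)) - 1487475)) = 1/(700548 + √((-491 + 6) - 1487475)) = 1/(700548 + √(-485 - 1487475)) = 1/(700548 + √(-1487960)) = 1/(700548 + 2*I*√371990)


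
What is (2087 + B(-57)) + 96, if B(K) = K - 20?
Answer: 2106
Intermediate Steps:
B(K) = -20 + K
(2087 + B(-57)) + 96 = (2087 + (-20 - 57)) + 96 = (2087 - 77) + 96 = 2010 + 96 = 2106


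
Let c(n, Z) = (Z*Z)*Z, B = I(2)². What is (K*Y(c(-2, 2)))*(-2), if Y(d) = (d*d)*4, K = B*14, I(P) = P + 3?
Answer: -179200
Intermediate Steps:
I(P) = 3 + P
B = 25 (B = (3 + 2)² = 5² = 25)
c(n, Z) = Z³ (c(n, Z) = Z²*Z = Z³)
K = 350 (K = 25*14 = 350)
Y(d) = 4*d² (Y(d) = d²*4 = 4*d²)
(K*Y(c(-2, 2)))*(-2) = (350*(4*(2³)²))*(-2) = (350*(4*8²))*(-2) = (350*(4*64))*(-2) = (350*256)*(-2) = 89600*(-2) = -179200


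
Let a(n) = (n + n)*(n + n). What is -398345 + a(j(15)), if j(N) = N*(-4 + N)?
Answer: -289445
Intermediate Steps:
a(n) = 4*n² (a(n) = (2*n)*(2*n) = 4*n²)
-398345 + a(j(15)) = -398345 + 4*(15*(-4 + 15))² = -398345 + 4*(15*11)² = -398345 + 4*165² = -398345 + 4*27225 = -398345 + 108900 = -289445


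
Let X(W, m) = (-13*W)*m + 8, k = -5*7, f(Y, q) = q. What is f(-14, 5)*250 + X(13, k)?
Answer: 7173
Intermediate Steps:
k = -35
X(W, m) = 8 - 13*W*m (X(W, m) = -13*W*m + 8 = 8 - 13*W*m)
f(-14, 5)*250 + X(13, k) = 5*250 + (8 - 13*13*(-35)) = 1250 + (8 + 5915) = 1250 + 5923 = 7173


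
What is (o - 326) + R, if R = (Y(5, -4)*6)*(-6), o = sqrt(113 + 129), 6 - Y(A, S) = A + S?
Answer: -506 + 11*sqrt(2) ≈ -490.44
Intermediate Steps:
Y(A, S) = 6 - A - S (Y(A, S) = 6 - (A + S) = 6 + (-A - S) = 6 - A - S)
o = 11*sqrt(2) (o = sqrt(242) = 11*sqrt(2) ≈ 15.556)
R = -180 (R = ((6 - 1*5 - 1*(-4))*6)*(-6) = ((6 - 5 + 4)*6)*(-6) = (5*6)*(-6) = 30*(-6) = -180)
(o - 326) + R = (11*sqrt(2) - 326) - 180 = (-326 + 11*sqrt(2)) - 180 = -506 + 11*sqrt(2)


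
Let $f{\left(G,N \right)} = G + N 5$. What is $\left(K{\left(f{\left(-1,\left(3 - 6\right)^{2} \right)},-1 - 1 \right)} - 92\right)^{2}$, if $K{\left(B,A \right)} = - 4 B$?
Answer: $71824$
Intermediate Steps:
$f{\left(G,N \right)} = G + 5 N$
$\left(K{\left(f{\left(-1,\left(3 - 6\right)^{2} \right)},-1 - 1 \right)} - 92\right)^{2} = \left(- 4 \left(-1 + 5 \left(3 - 6\right)^{2}\right) - 92\right)^{2} = \left(- 4 \left(-1 + 5 \left(-3\right)^{2}\right) - 92\right)^{2} = \left(- 4 \left(-1 + 5 \cdot 9\right) - 92\right)^{2} = \left(- 4 \left(-1 + 45\right) - 92\right)^{2} = \left(\left(-4\right) 44 - 92\right)^{2} = \left(-176 - 92\right)^{2} = \left(-268\right)^{2} = 71824$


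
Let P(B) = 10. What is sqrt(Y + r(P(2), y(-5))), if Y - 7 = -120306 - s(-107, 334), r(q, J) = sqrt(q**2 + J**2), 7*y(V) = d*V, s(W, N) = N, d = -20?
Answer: sqrt(-5911017 + 70*sqrt(149))/7 ≈ 347.3*I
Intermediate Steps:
y(V) = -20*V/7 (y(V) = (-20*V)/7 = -20*V/7)
r(q, J) = sqrt(J**2 + q**2)
Y = -120633 (Y = 7 + (-120306 - 1*334) = 7 + (-120306 - 334) = 7 - 120640 = -120633)
sqrt(Y + r(P(2), y(-5))) = sqrt(-120633 + sqrt((-20/7*(-5))**2 + 10**2)) = sqrt(-120633 + sqrt((100/7)**2 + 100)) = sqrt(-120633 + sqrt(10000/49 + 100)) = sqrt(-120633 + sqrt(14900/49)) = sqrt(-120633 + 10*sqrt(149)/7)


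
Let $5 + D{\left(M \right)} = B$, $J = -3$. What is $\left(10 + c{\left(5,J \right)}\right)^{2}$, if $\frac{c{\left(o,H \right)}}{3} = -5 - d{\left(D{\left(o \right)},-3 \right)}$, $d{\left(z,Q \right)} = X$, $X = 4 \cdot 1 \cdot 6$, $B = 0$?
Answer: $5929$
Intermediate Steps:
$D{\left(M \right)} = -5$ ($D{\left(M \right)} = -5 + 0 = -5$)
$X = 24$ ($X = 4 \cdot 6 = 24$)
$d{\left(z,Q \right)} = 24$
$c{\left(o,H \right)} = -87$ ($c{\left(o,H \right)} = 3 \left(-5 - 24\right) = 3 \left(-29\right) = -87$)
$\left(10 + c{\left(5,J \right)}\right)^{2} = \left(10 - 87\right)^{2} = \left(-77\right)^{2} = 5929$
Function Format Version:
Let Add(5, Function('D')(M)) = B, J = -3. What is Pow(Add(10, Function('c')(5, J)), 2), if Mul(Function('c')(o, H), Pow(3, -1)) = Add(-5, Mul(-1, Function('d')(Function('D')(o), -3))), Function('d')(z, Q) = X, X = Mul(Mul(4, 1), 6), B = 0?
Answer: 5929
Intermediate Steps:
Function('D')(M) = -5 (Function('D')(M) = Add(-5, 0) = -5)
X = 24 (X = Mul(4, 6) = 24)
Function('d')(z, Q) = 24
Function('c')(o, H) = -87 (Function('c')(o, H) = Mul(3, Add(-5, Mul(-1, 24))) = Mul(3, Add(-5, -24)) = Mul(3, -29) = -87)
Pow(Add(10, Function('c')(5, J)), 2) = Pow(Add(10, -87), 2) = Pow(-77, 2) = 5929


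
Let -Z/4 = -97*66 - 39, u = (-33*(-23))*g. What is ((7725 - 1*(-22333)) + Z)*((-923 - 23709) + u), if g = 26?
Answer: -273416156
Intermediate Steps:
u = 19734 (u = -33*(-23)*26 = 759*26 = 19734)
Z = 25764 (Z = -4*(-97*66 - 39) = -4*(-6402 - 39) = -4*(-6441) = 25764)
((7725 - 1*(-22333)) + Z)*((-923 - 23709) + u) = ((7725 - 1*(-22333)) + 25764)*((-923 - 23709) + 19734) = ((7725 + 22333) + 25764)*(-24632 + 19734) = (30058 + 25764)*(-4898) = 55822*(-4898) = -273416156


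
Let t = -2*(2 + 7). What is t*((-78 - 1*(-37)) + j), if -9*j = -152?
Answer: 434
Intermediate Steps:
t = -18 (t = -2*9 = -18)
j = 152/9 (j = -⅑*(-152) = 152/9 ≈ 16.889)
t*((-78 - 1*(-37)) + j) = -18*((-78 - 1*(-37)) + 152/9) = -18*((-78 + 37) + 152/9) = -18*(-41 + 152/9) = -18*(-217/9) = 434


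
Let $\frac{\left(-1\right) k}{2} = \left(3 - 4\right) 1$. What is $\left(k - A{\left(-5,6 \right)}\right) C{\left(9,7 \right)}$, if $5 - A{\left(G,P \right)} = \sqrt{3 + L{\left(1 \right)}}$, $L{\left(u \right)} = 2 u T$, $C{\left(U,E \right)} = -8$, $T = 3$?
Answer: $0$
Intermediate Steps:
$k = 2$ ($k = - 2 \left(3 - 4\right) 1 = - 2 \left(\left(-1\right) 1\right) = \left(-2\right) \left(-1\right) = 2$)
$L{\left(u \right)} = 6 u$ ($L{\left(u \right)} = 2 u 3 = 6 u$)
$A{\left(G,P \right)} = 2$ ($A{\left(G,P \right)} = 5 - \sqrt{3 + 6 \cdot 1} = 5 - \sqrt{3 + 6} = 5 - \sqrt{9} = 5 - 3 = 2$)
$\left(k - A{\left(-5,6 \right)}\right) C{\left(9,7 \right)} = \left(2 - 2\right) \left(-8\right) = 0 \left(-8\right) = 0$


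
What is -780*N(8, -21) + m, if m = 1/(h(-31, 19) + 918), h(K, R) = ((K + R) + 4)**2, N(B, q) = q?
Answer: 16085161/982 ≈ 16380.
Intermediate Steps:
h(K, R) = (4 + K + R)**2
m = 1/982 (m = 1/((4 - 31 + 19)**2 + 918) = 1/((-8)**2 + 918) = 1/(64 + 918) = 1/982 ≈ 0.0010183)
-780*N(8, -21) + m = -780*(-21) + 1/982 = 16380 + 1/982 = 16085161/982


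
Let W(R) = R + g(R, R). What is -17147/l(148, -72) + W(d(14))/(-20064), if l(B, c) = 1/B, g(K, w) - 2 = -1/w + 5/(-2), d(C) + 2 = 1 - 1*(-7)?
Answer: -9547038073/3762 ≈ -2.5378e+6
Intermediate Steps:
d(C) = 6 (d(C) = -2 + (1 - 1*(-7)) = -2 + (1 + 7) = -2 + 8 = 6)
g(K, w) = -1/2 - 1/w (g(K, w) = 2 + (-1/w + 5/(-2)) = 2 + (-1/w + 5*(-1/2)) = 2 + (-1/w - 5/2) = 2 + (-5/2 - 1/w) = -1/2 - 1/w)
W(R) = R + (-2 - R)/(2*R)
-17147/l(148, -72) + W(d(14))/(-20064) = -17147/(1/148) + (-1/2 + 6 - 1/6)/(-20064) = -17147/1/148 + (-1/2 + 6 - 1*1/6)*(-1/20064) = -17147*148 + (-1/2 + 6 - 1/6)*(-1/20064) = -2537756 + (16/3)*(-1/20064) = -2537756 - 1/3762 = -9547038073/3762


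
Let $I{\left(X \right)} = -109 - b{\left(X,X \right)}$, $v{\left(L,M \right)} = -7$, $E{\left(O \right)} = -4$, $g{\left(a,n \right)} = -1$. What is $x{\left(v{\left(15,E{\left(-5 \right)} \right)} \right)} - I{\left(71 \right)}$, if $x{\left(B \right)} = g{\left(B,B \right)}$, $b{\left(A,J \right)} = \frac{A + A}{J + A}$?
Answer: $109$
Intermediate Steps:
$b{\left(A,J \right)} = \frac{2 A}{A + J}$
$x{\left(B \right)} = -1$
$I{\left(X \right)} = -110$ ($I{\left(X \right)} = -109 - \frac{2 X}{X + X} = -109 - \frac{2 X}{2 X} = -109 - 2 X \frac{1}{2 X} = -109 - 1 = -110$)
$x{\left(v{\left(15,E{\left(-5 \right)} \right)} \right)} - I{\left(71 \right)} = -1 - -110 = -1 + 110 = 109$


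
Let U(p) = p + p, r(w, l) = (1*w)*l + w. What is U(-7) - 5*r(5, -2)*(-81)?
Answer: -2039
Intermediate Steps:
r(w, l) = w + l*w (r(w, l) = w*l + w = l*w + w = w + l*w)
U(p) = 2*p
U(-7) - 5*r(5, -2)*(-81) = 2*(-7) - 25*(1 - 2)*(-81) = -14 - 25*(-1)*(-81) = -14 - 5*(-5)*(-81) = -14 + 25*(-81) = -14 - 2025 = -2039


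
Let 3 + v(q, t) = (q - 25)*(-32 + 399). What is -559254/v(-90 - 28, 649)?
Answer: 279627/26242 ≈ 10.656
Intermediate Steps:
v(q, t) = -9178 + 367*q (v(q, t) = -3 + (q - 25)*(-32 + 399) = -3 + (-25 + q)*367 = -3 + (-9175 + 367*q) = -9178 + 367*q)
-559254/v(-90 - 28, 649) = -559254/(-9178 + 367*(-90 - 28)) = -559254/(-9178 + 367*(-118)) = -559254/(-9178 - 43306) = -559254/(-52484) = -559254*(-1/52484) = 279627/26242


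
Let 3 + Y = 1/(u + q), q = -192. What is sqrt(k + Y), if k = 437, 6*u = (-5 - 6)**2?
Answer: 2*sqrt(115329722)/1031 ≈ 20.833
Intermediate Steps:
u = 121/6 (u = (-5 - 6)**2/6 = (1/6)*(-11)**2 = (1/6)*121 = 121/6 ≈ 20.167)
Y = -3099/1031 (Y = -3 + 1/(121/6 - 192) = -3 + 1/(-1031/6) = -3 - 6/1031 = -3099/1031 ≈ -3.0058)
sqrt(k + Y) = sqrt(437 - 3099/1031) = sqrt(447448/1031) = 2*sqrt(115329722)/1031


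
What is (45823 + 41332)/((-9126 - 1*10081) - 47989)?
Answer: -87155/67196 ≈ -1.2970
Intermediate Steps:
(45823 + 41332)/((-9126 - 1*10081) - 47989) = 87155/((-9126 - 10081) - 47989) = 87155/(-19207 - 47989) = 87155/(-67196) = 87155*(-1/67196) = -87155/67196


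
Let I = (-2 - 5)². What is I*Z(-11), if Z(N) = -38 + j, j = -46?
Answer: -4116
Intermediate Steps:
Z(N) = -84 (Z(N) = -38 - 46 = -84)
I = 49 (I = (-7)² = 49)
I*Z(-11) = 49*(-84) = -4116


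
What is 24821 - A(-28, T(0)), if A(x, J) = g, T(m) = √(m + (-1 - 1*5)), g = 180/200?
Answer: 248201/10 ≈ 24820.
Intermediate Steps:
g = 9/10 (g = 180*(1/200) = 9/10 ≈ 0.90000)
T(m) = √(-6 + m) (T(m) = √(m + (-1 - 5)) = √(m - 6) = √(-6 + m))
A(x, J) = 9/10
24821 - A(-28, T(0)) = 24821 - 1*9/10 = 24821 - 9/10 = 248201/10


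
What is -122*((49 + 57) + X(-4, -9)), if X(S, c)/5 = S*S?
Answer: -22692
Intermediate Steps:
X(S, c) = 5*S² (X(S, c) = 5*(S*S) = 5*S²)
-122*((49 + 57) + X(-4, -9)) = -122*((49 + 57) + 5*(-4)²) = -122*(106 + 5*16) = -122*(106 + 80) = -122*186 = -22692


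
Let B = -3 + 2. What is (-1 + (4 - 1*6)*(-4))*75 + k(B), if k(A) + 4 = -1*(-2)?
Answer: 523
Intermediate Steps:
B = -1
k(A) = -2 (k(A) = -4 - 1*(-2) = -4 + 2 = -2)
(-1 + (4 - 1*6)*(-4))*75 + k(B) = (-1 + (4 - 1*6)*(-4))*75 - 2 = (-1 + (4 - 6)*(-4))*75 - 2 = (-1 - 2*(-4))*75 - 2 = (-1 + 8)*75 - 2 = 7*75 - 2 = 525 - 2 = 523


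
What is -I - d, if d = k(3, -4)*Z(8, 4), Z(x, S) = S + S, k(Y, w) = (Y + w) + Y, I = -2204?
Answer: 2188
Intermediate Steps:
k(Y, w) = w + 2*Y
Z(x, S) = 2*S
d = 16 (d = (-4 + 2*3)*(2*4) = (-4 + 6)*8 = 2*8 = 16)
-I - d = -1*(-2204) - 1*16 = 2204 - 16 = 2188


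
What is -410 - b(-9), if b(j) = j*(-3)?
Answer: -437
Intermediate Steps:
b(j) = -3*j
-410 - b(-9) = -410 - (-3)*(-9) = -410 - 1*27 = -410 - 27 = -437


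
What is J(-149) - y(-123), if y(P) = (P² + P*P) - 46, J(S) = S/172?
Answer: -5196613/172 ≈ -30213.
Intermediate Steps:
J(S) = S/172 (J(S) = S*(1/172) = S/172)
y(P) = -46 + 2*P² (y(P) = (P² + P²) - 46 = 2*P² - 46 = -46 + 2*P²)
J(-149) - y(-123) = (1/172)*(-149) - (-46 + 2*(-123)²) = -149/172 - (-46 + 2*15129) = -149/172 - (-46 + 30258) = -149/172 - 1*30212 = -149/172 - 30212 = -5196613/172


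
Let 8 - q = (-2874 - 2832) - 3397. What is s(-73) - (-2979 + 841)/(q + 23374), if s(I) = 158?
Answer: 5134768/32485 ≈ 158.07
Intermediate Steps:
q = 9111 (q = 8 - ((-2874 - 2832) - 3397) = 8 - (-5706 - 3397) = 8 - 1*(-9103) = 8 + 9103 = 9111)
s(-73) - (-2979 + 841)/(q + 23374) = 158 - (-2979 + 841)/(9111 + 23374) = 158 - (-2138)/32485 = 158 - 1*(-2138/32485) = 158 + 2138/32485 = 5134768/32485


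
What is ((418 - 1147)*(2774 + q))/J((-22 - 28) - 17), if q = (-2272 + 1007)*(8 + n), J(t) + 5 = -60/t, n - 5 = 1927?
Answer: -119730115818/275 ≈ -4.3538e+8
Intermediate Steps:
n = 1932 (n = 5 + 1927 = 1932)
J(t) = -5 - 60/t
q = -2454100 (q = (-2272 + 1007)*(8 + 1932) = -1265*1940 = -2454100)
((418 - 1147)*(2774 + q))/J((-22 - 28) - 17) = ((418 - 1147)*(2774 - 2454100))/(-5 - 60/((-22 - 28) - 17)) = (-729*(-2451326))/(-5 - 60/(-50 - 17)) = 1787016654/(-5 - 60/(-67)) = 1787016654/(-5 - 60*(-1/67)) = 1787016654/(-5 + 60/67) = 1787016654/(-275/67) = 1787016654*(-67/275) = -119730115818/275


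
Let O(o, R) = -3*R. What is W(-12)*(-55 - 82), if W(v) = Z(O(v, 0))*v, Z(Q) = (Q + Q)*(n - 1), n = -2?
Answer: 0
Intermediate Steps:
Z(Q) = -6*Q (Z(Q) = (Q + Q)*(-2 - 1) = (2*Q)*(-3) = -6*Q)
W(v) = 0 (W(v) = (-(-18)*0)*v = (-6*0)*v = 0*v = 0)
W(-12)*(-55 - 82) = 0*(-55 - 82) = 0*(-137) = 0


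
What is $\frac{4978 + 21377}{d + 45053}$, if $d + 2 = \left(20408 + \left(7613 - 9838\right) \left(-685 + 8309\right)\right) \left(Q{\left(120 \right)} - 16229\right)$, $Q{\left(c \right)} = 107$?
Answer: $\frac{1757}{18210330805} \approx 9.6484 \cdot 10^{-8}$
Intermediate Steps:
$d = 273154917022$ ($d = -2 + \left(20408 + \left(7613 - 9838\right) \left(-685 + 8309\right)\right) \left(107 - 16229\right) = -2 + \left(20408 - 16963400\right) \left(-16122\right) = -2 - -273154917024 = -2 + 273154917024 = 273154917022$)
$\frac{4978 + 21377}{d + 45053} = \frac{4978 + 21377}{273154917022 + 45053} = \frac{26355}{273154962075} = 26355 \cdot \frac{1}{273154962075} = \frac{1757}{18210330805}$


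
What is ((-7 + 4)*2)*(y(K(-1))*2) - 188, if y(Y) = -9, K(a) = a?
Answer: -80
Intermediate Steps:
((-7 + 4)*2)*(y(K(-1))*2) - 188 = ((-7 + 4)*2)*(-9*2) - 188 = -3*2*(-18) - 188 = -6*(-18) - 188 = 108 - 188 = -80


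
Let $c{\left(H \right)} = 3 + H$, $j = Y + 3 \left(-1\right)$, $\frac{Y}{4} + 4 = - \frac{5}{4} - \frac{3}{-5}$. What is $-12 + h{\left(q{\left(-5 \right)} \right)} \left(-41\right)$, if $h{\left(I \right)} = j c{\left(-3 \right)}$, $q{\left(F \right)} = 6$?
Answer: $-12$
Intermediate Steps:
$Y = - \frac{93}{5}$ ($Y = -16 + 4 \left(- \frac{5}{4} - \frac{3}{-5}\right) = -16 + 4 \left(\left(-5\right) \frac{1}{4} - - \frac{3}{5}\right) = -16 + 4 \left(- \frac{5}{4} + \frac{3}{5}\right) = -16 + 4 \left(- \frac{13}{20}\right) = -16 - \frac{13}{5} = - \frac{93}{5} \approx -18.6$)
$j = - \frac{108}{5}$ ($j = - \frac{93}{5} + 3 \left(-1\right) = - \frac{93}{5} - 3 = - \frac{108}{5} \approx -21.6$)
$h{\left(I \right)} = 0$ ($h{\left(I \right)} = - \frac{108 \left(3 - 3\right)}{5} = \left(- \frac{108}{5}\right) 0 = 0$)
$-12 + h{\left(q{\left(-5 \right)} \right)} \left(-41\right) = -12 + 0 \left(-41\right) = -12 + 0 = -12$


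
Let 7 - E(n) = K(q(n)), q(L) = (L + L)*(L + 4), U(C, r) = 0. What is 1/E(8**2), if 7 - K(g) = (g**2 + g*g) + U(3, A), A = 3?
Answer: 1/151519232 ≈ 6.5998e-9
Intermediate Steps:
q(L) = 2*L*(4 + L) (q(L) = (2*L)*(4 + L) = 2*L*(4 + L))
K(g) = 7 - 2*g**2 (K(g) = 7 - ((g**2 + g*g) + 0) = 7 - ((g**2 + g**2) + 0) = 7 - (2*g**2 + 0) = 7 - 2*g**2)
E(n) = 8*n**2*(4 + n)**2 (E(n) = 7 - (7 - 2*4*n**2*(4 + n)**2) = 7 - (7 - 8*n**2*(4 + n)**2) = 7 + (-7 + 8*n**2*(4 + n)**2) = 8*n**2*(4 + n)**2)
1/E(8**2) = 1/(8*(8**2)**2*(4 + 8**2)**2) = 1/(8*64**2*(4 + 64)**2) = 1/(8*4096*68**2) = 1/(8*4096*4624) = 1/151519232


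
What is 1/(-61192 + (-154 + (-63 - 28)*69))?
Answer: -1/67625 ≈ -1.4787e-5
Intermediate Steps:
1/(-61192 + (-154 + (-63 - 28)*69)) = 1/(-61192 + (-154 - 91*69)) = 1/(-61192 + (-154 - 6279)) = 1/(-61192 - 6433) = 1/(-67625) = -1/67625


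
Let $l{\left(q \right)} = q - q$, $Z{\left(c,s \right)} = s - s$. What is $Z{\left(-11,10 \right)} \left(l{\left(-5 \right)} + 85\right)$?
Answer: $0$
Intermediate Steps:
$Z{\left(c,s \right)} = 0$
$l{\left(q \right)} = 0$
$Z{\left(-11,10 \right)} \left(l{\left(-5 \right)} + 85\right) = 0 \left(0 + 85\right) = 0 \cdot 85 = 0$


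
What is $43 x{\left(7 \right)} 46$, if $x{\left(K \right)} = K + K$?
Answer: $27692$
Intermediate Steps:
$x{\left(K \right)} = 2 K$
$43 x{\left(7 \right)} 46 = 43 \cdot 2 \cdot 7 \cdot 46 = 43 \cdot 14 \cdot 46 = 602 \cdot 46 = 27692$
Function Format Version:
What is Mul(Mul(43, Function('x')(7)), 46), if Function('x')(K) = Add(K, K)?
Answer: 27692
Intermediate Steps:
Function('x')(K) = Mul(2, K)
Mul(Mul(43, Function('x')(7)), 46) = Mul(Mul(43, Mul(2, 7)), 46) = Mul(Mul(43, 14), 46) = Mul(602, 46) = 27692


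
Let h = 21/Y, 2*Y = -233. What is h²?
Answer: 1764/54289 ≈ 0.032493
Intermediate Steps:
Y = -233/2 (Y = (½)*(-233) = -233/2 ≈ -116.50)
h = -42/233 (h = 21/(-233/2) = 21*(-2/233) = -42/233 ≈ -0.18026)
h² = (-42/233)² = 1764/54289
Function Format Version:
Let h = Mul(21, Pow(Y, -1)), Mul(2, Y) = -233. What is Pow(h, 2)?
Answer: Rational(1764, 54289) ≈ 0.032493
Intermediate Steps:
Y = Rational(-233, 2) (Y = Mul(Rational(1, 2), -233) = Rational(-233, 2) ≈ -116.50)
h = Rational(-42, 233) (h = Mul(21, Pow(Rational(-233, 2), -1)) = Mul(21, Rational(-2, 233)) = Rational(-42, 233) ≈ -0.18026)
Pow(h, 2) = Pow(Rational(-42, 233), 2) = Rational(1764, 54289)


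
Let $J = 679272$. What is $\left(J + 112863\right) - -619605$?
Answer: $1411740$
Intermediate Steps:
$\left(J + 112863\right) - -619605 = \left(679272 + 112863\right) - -619605 = 792135 + 619605 = 1411740$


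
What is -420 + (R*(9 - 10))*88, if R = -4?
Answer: -68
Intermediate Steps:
-420 + (R*(9 - 10))*88 = -420 - 4*(9 - 10)*88 = -420 - 4*(-1)*88 = -420 + 4*88 = -420 + 352 = -68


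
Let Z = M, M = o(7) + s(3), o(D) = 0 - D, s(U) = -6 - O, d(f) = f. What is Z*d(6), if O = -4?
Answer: -54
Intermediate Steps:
s(U) = -2 (s(U) = -6 - 1*(-4) = -6 + 4 = -2)
o(D) = -D
M = -9 (M = -1*7 - 2 = -7 - 2 = -9)
Z = -9
Z*d(6) = -9*6 = -54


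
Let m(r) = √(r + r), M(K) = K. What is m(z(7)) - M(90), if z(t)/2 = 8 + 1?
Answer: -84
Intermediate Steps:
z(t) = 18 (z(t) = 2*(8 + 1) = 2*9 = 18)
m(r) = √2*√r (m(r) = √(2*r) = √2*√r)
m(z(7)) - M(90) = √2*√18 - 1*90 = √2*(3*√2) - 90 = 6 - 90 = -84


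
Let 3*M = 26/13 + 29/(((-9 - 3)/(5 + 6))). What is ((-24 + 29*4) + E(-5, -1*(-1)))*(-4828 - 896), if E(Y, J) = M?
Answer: -479703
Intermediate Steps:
M = -295/36 (M = (26/13 + 29/(((-9 - 3)/(5 + 6))))/3 = (26*(1/13) + 29/((-12/11)))/3 = (2 + 29/((-12*1/11)))/3 = (2 + 29/(-12/11))/3 = (2 + 29*(-11/12))/3 = (2 - 319/12)/3 = (⅓)*(-295/12) = -295/36 ≈ -8.1944)
E(Y, J) = -295/36
((-24 + 29*4) + E(-5, -1*(-1)))*(-4828 - 896) = ((-24 + 29*4) - 295/36)*(-4828 - 896) = ((-24 + 116) - 295/36)*(-5724) = (92 - 295/36)*(-5724) = (3017/36)*(-5724) = -479703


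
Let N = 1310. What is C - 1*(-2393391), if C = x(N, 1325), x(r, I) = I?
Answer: 2394716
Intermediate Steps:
C = 1325
C - 1*(-2393391) = 1325 - 1*(-2393391) = 1325 + 2393391 = 2394716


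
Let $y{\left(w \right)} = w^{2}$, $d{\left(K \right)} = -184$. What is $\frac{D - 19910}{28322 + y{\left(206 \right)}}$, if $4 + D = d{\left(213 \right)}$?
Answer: $- \frac{10049}{35379} \approx -0.28404$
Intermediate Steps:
$D = -188$ ($D = -4 - 184 = -188$)
$\frac{D - 19910}{28322 + y{\left(206 \right)}} = \frac{-188 - 19910}{28322 + 206^{2}} = \frac{-188 - 19910}{28322 + 42436} = - \frac{20098}{70758} = \left(-20098\right) \frac{1}{70758} = - \frac{10049}{35379}$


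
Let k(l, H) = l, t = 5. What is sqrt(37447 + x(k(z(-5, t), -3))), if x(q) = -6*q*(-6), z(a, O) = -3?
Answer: sqrt(37339) ≈ 193.23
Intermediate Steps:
x(q) = 36*q
sqrt(37447 + x(k(z(-5, t), -3))) = sqrt(37447 + 36*(-3)) = sqrt(37447 - 108) = sqrt(37339)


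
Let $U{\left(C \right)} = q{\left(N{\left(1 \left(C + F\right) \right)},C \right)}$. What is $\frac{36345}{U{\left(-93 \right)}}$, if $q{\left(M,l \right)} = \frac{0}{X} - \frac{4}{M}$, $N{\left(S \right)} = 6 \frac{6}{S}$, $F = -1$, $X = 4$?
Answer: $\frac{327105}{94} \approx 3479.8$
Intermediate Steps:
$N{\left(S \right)} = \frac{36}{S}$
$q{\left(M,l \right)} = - \frac{4}{M}$ ($q{\left(M,l \right)} = \frac{0}{4} - \frac{4}{M} = 0 \cdot \frac{1}{4} - \frac{4}{M} = 0 - \frac{4}{M} = - \frac{4}{M}$)
$U{\left(C \right)} = \frac{1}{9} - \frac{C}{9}$ ($U{\left(C \right)} = - \frac{4}{36 \frac{1}{1 \left(C - 1\right)}} = - \frac{4}{36 \frac{1}{1 \left(-1 + C\right)}} = - \frac{4}{36 \frac{1}{-1 + C}} = - 4 \left(- \frac{1}{36} + \frac{C}{36}\right) = \frac{1}{9} - \frac{C}{9}$)
$\frac{36345}{U{\left(-93 \right)}} = \frac{36345}{\frac{1}{9} - - \frac{31}{3}} = \frac{36345}{\frac{1}{9} + \frac{31}{3}} = \frac{36345}{\frac{94}{9}} = 36345 \cdot \frac{9}{94} = \frac{327105}{94}$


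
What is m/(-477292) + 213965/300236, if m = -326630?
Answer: 50047466865/35825060228 ≈ 1.3970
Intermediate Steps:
m/(-477292) + 213965/300236 = -326630/(-477292) + 213965/300236 = -326630*(-1/477292) + 213965*(1/300236) = 163315/238646 + 213965/300236 = 50047466865/35825060228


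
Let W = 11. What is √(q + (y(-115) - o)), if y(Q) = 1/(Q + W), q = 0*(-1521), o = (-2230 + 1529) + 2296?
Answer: I*√4312906/52 ≈ 39.938*I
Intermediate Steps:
o = 1595 (o = -701 + 2296 = 1595)
q = 0
y(Q) = 1/(11 + Q) (y(Q) = 1/(Q + 11) = 1/(11 + Q))
√(q + (y(-115) - o)) = √(0 + (1/(11 - 115) - 1*1595)) = √(0 + (1/(-104) - 1595)) = √(0 + (-1/104 - 1595)) = √(0 - 165881/104) = √(-165881/104) = I*√4312906/52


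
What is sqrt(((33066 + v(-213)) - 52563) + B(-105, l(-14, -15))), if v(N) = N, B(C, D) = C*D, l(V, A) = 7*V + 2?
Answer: 3*I*sqrt(1070) ≈ 98.133*I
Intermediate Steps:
l(V, A) = 2 + 7*V
sqrt(((33066 + v(-213)) - 52563) + B(-105, l(-14, -15))) = sqrt(((33066 - 213) - 52563) - 105*(2 + 7*(-14))) = sqrt((32853 - 52563) - 105*(2 - 98)) = sqrt(-19710 - 105*(-96)) = sqrt(-19710 + 10080) = sqrt(-9630) = 3*I*sqrt(1070)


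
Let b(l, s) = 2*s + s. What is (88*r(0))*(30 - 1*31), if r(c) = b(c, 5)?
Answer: -1320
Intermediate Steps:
b(l, s) = 3*s
r(c) = 15 (r(c) = 3*5 = 15)
(88*r(0))*(30 - 1*31) = (88*15)*(30 - 1*31) = 1320*(30 - 31) = 1320*(-1) = -1320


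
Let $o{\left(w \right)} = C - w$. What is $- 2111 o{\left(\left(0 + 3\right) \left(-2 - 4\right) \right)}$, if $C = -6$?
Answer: $-25332$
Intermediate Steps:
$o{\left(w \right)} = -6 - w$
$- 2111 o{\left(\left(0 + 3\right) \left(-2 - 4\right) \right)} = - 2111 \left(-6 - \left(0 + 3\right) \left(-2 - 4\right)\right) = - 2111 \left(-6 - 3 \left(-6\right)\right) = - 2111 \left(-6 - -18\right) = - 2111 \left(-6 + 18\right) = \left(-2111\right) 12 = -25332$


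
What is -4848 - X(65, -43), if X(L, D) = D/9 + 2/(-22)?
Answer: -479470/99 ≈ -4843.1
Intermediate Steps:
X(L, D) = -1/11 + D/9 (X(L, D) = D*(⅑) + 2*(-1/22) = D/9 - 1/11 = -1/11 + D/9)
-4848 - X(65, -43) = -4848 - (-1/11 + (⅑)*(-43)) = -4848 - (-1/11 - 43/9) = -4848 - 1*(-482/99) = -4848 + 482/99 = -479470/99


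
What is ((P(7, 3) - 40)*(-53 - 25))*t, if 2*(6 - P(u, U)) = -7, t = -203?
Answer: -482937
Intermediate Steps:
P(u, U) = 19/2 (P(u, U) = 6 - ½*(-7) = 6 + 7/2 = 19/2)
((P(7, 3) - 40)*(-53 - 25))*t = ((19/2 - 40)*(-53 - 25))*(-203) = -61/2*(-78)*(-203) = 2379*(-203) = -482937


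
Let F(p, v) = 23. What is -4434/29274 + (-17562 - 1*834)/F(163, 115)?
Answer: -89771081/112217 ≈ -799.98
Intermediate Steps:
-4434/29274 + (-17562 - 1*834)/F(163, 115) = -4434/29274 + (-17562 - 1*834)/23 = -4434*1/29274 + (-17562 - 834)*(1/23) = -739/4879 - 18396*1/23 = -739/4879 - 18396/23 = -89771081/112217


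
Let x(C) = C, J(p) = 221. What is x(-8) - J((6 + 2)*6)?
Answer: -229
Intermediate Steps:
x(-8) - J((6 + 2)*6) = -8 - 1*221 = -8 - 221 = -229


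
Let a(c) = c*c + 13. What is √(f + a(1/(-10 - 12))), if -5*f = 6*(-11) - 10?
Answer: √341245/110 ≈ 5.3106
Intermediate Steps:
f = 76/5 (f = -(6*(-11) - 10)/5 = -(-66 - 10)/5 = -⅕*(-76) = 76/5 ≈ 15.200)
a(c) = 13 + c² (a(c) = c² + 13 = 13 + c²)
√(f + a(1/(-10 - 12))) = √(76/5 + (13 + (1/(-10 - 12))²)) = √(76/5 + (13 + (1/(-22))²)) = √(76/5 + (13 + (-1/22)²)) = √(76/5 + (13 + 1/484)) = √(76/5 + 6293/484) = √(68249/2420) = √341245/110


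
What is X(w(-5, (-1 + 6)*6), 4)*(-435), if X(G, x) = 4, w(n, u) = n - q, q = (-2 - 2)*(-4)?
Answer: -1740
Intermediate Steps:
q = 16 (q = -4*(-4) = 16)
w(n, u) = -16 + n (w(n, u) = n - 1*16 = n - 16 = -16 + n)
X(w(-5, (-1 + 6)*6), 4)*(-435) = 4*(-435) = -1740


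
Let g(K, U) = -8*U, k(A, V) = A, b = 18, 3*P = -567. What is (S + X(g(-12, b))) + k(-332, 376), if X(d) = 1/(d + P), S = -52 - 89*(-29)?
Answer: 731600/333 ≈ 2197.0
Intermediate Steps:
P = -189 (P = (⅓)*(-567) = -189)
S = 2529 (S = -52 + 2581 = 2529)
X(d) = 1/(-189 + d) (X(d) = 1/(d - 189) = 1/(-189 + d))
(S + X(g(-12, b))) + k(-332, 376) = (2529 + 1/(-189 - 8*18)) - 332 = (2529 + 1/(-189 - 144)) - 332 = (2529 + 1/(-333)) - 332 = (2529 - 1/333) - 332 = 842156/333 - 332 = 731600/333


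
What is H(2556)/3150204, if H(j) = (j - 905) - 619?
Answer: 86/262517 ≈ 0.00032760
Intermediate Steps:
H(j) = -1524 + j (H(j) = (-905 + j) - 619 = -1524 + j)
H(2556)/3150204 = (-1524 + 2556)/3150204 = 1032*(1/3150204) = 86/262517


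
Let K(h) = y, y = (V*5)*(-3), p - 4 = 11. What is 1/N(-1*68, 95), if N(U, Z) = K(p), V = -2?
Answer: 1/30 ≈ 0.033333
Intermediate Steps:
p = 15 (p = 4 + 11 = 15)
y = 30 (y = -2*5*(-3) = -10*(-3) = 30)
K(h) = 30
N(U, Z) = 30
1/N(-1*68, 95) = 1/30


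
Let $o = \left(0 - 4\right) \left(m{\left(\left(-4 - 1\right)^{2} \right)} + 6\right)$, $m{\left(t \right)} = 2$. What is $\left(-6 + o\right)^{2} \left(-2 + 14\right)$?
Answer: $17328$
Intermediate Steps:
$o = -32$ ($o = \left(0 - 4\right) \left(2 + 6\right) = \left(-4\right) 8 = -32$)
$\left(-6 + o\right)^{2} \left(-2 + 14\right) = \left(-6 - 32\right)^{2} \left(-2 + 14\right) = \left(-38\right)^{2} \cdot 12 = 1444 \cdot 12 = 17328$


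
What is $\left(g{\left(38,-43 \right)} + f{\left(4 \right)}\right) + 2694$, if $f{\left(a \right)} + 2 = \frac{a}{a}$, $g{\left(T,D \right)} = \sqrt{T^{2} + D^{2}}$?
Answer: $2693 + \sqrt{3293} \approx 2750.4$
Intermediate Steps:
$g{\left(T,D \right)} = \sqrt{D^{2} + T^{2}}$
$f{\left(a \right)} = -1$ ($f{\left(a \right)} = -2 + \frac{a}{a} = -2 + 1 = -1$)
$\left(g{\left(38,-43 \right)} + f{\left(4 \right)}\right) + 2694 = \left(\sqrt{\left(-43\right)^{2} + 38^{2}} - 1\right) + 2694 = \left(\sqrt{1849 + 1444} - 1\right) + 2694 = \left(\sqrt{3293} - 1\right) + 2694 = \left(-1 + \sqrt{3293}\right) + 2694 = 2693 + \sqrt{3293}$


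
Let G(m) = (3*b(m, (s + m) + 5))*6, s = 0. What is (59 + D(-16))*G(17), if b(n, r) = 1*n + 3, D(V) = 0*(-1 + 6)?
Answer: 21240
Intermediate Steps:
D(V) = 0 (D(V) = 0*5 = 0)
b(n, r) = 3 + n (b(n, r) = n + 3 = 3 + n)
G(m) = 54 + 18*m (G(m) = (3*(3 + m))*6 = (9 + 3*m)*6 = 54 + 18*m)
(59 + D(-16))*G(17) = (59 + 0)*(54 + 18*17) = 59*(54 + 306) = 59*360 = 21240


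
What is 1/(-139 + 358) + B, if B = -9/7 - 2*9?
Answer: -29558/1533 ≈ -19.281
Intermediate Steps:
B = -135/7 (B = -9*⅐ - 18 = -9/7 - 18 = -135/7 ≈ -19.286)
1/(-139 + 358) + B = 1/(-139 + 358) - 135/7 = 1/219 - 135/7 = -29558/1533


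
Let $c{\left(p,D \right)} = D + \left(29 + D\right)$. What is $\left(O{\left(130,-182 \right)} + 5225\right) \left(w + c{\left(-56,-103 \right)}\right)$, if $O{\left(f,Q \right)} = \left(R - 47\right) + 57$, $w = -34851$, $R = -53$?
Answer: $-181515096$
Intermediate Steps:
$c{\left(p,D \right)} = 29 + 2 D$
$O{\left(f,Q \right)} = -43$ ($O{\left(f,Q \right)} = \left(-53 - 47\right) + 57 = -100 + 57 = -43$)
$\left(O{\left(130,-182 \right)} + 5225\right) \left(w + c{\left(-56,-103 \right)}\right) = \left(-43 + 5225\right) \left(-34851 + \left(29 + 2 \left(-103\right)\right)\right) = 5182 \left(-34851 + \left(29 - 206\right)\right) = 5182 \left(-34851 - 177\right) = 5182 \left(-35028\right) = -181515096$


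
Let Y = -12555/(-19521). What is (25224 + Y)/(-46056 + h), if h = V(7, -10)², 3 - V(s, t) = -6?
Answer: -6079139/11079975 ≈ -0.54866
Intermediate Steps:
Y = 155/241 (Y = -12555*(-1/19521) = 155/241 ≈ 0.64315)
V(s, t) = 9 (V(s, t) = 3 - 1*(-6) = 3 + 6 = 9)
h = 81 (h = 9² = 81)
(25224 + Y)/(-46056 + h) = (25224 + 155/241)/(-46056 + 81) = (6079139/241)/(-45975) = (6079139/241)*(-1/45975) = -6079139/11079975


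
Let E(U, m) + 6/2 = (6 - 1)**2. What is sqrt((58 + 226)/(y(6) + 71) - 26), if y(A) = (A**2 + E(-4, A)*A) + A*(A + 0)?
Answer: I*sqrt(75526)/55 ≈ 4.9967*I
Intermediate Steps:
E(U, m) = 22 (E(U, m) = -3 + (6 - 1)**2 = -3 + 5**2 = -3 + 25 = 22)
y(A) = 2*A**2 + 22*A (y(A) = (A**2 + 22*A) + A*(A + 0) = (A**2 + 22*A) + A*A = (A**2 + 22*A) + A**2 = 2*A**2 + 22*A)
sqrt((58 + 226)/(y(6) + 71) - 26) = sqrt((58 + 226)/(2*6*(11 + 6) + 71) - 26) = sqrt(284/(2*6*17 + 71) - 26) = sqrt(284/(204 + 71) - 26) = sqrt(284/275 - 26) = sqrt(-6866/275) = I*sqrt(75526)/55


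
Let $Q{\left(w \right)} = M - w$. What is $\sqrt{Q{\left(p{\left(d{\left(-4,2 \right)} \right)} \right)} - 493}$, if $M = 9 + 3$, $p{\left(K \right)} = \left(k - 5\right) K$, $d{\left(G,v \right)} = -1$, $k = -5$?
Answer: $i \sqrt{491} \approx 22.159 i$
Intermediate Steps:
$p{\left(K \right)} = - 10 K$ ($p{\left(K \right)} = \left(-5 - 5\right) K = - 10 K$)
$M = 12$
$Q{\left(w \right)} = 12 - w$
$\sqrt{Q{\left(p{\left(d{\left(-4,2 \right)} \right)} \right)} - 493} = \sqrt{\left(12 - \left(-10\right) \left(-1\right)\right) - 493} = \sqrt{\left(12 - 10\right) - 493} = \sqrt{2 - 493} = \sqrt{-491} = i \sqrt{491}$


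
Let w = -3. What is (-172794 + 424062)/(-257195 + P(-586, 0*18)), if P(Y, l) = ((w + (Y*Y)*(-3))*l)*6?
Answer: -251268/257195 ≈ -0.97696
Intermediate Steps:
P(Y, l) = 6*l*(-3 - 3*Y**2) (P(Y, l) = ((-3 + (Y*Y)*(-3))*l)*6 = ((-3 + Y**2*(-3))*l)*6 = ((-3 - 3*Y**2)*l)*6 = (l*(-3 - 3*Y**2))*6 = 6*l*(-3 - 3*Y**2))
(-172794 + 424062)/(-257195 + P(-586, 0*18)) = (-172794 + 424062)/(-257195 - 18*0*18*(1 + (-586)**2)) = 251268/(-257195 - 18*0*(1 + 343396)) = 251268/(-257195 - 18*0*343397) = 251268/(-257195 + 0) = 251268/(-257195) = 251268*(-1/257195) = -251268/257195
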